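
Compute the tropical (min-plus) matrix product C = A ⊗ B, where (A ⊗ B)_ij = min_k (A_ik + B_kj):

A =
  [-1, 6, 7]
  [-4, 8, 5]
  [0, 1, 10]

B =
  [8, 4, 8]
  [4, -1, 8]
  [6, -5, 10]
A ⊗ B =
  [7, 2, 7]
  [4, 0, 4]
  [5, 0, 8]

Apply the min-plus product entry-by-entry:
  C[0][0] = min over k of (A[0][0] + B[0][0] = -1 + 8 = 7, A[0][1] + B[1][0] = 6 + 4 = 10, A[0][2] + B[2][0] = 7 + 6 = 13) = 7 (attained at k = 0)
  C[0][1] = min over k of (A[0][0] + B[0][1] = -1 + 4 = 3, A[0][1] + B[1][1] = 6 + -1 = 5, A[0][2] + B[2][1] = 7 + -5 = 2) = 2 (attained at k = 2)
  C[0][2] = min over k of (A[0][0] + B[0][2] = -1 + 8 = 7, A[0][1] + B[1][2] = 6 + 8 = 14, A[0][2] + B[2][2] = 7 + 10 = 17) = 7 (attained at k = 0)
  C[1][0] = min over k of (A[1][0] + B[0][0] = -4 + 8 = 4, A[1][1] + B[1][0] = 8 + 4 = 12, A[1][2] + B[2][0] = 5 + 6 = 11) = 4 (attained at k = 0)
  C[1][1] = min over k of (A[1][0] + B[0][1] = -4 + 4 = 0, A[1][1] + B[1][1] = 8 + -1 = 7, A[1][2] + B[2][1] = 5 + -5 = 0) = 0 (attained at k = 0)
  C[1][2] = min over k of (A[1][0] + B[0][2] = -4 + 8 = 4, A[1][1] + B[1][2] = 8 + 8 = 16, A[1][2] + B[2][2] = 5 + 10 = 15) = 4 (attained at k = 0)
  C[2][0] = min over k of (A[2][0] + B[0][0] = 0 + 8 = 8, A[2][1] + B[1][0] = 1 + 4 = 5, A[2][2] + B[2][0] = 10 + 6 = 16) = 5 (attained at k = 1)
  C[2][1] = min over k of (A[2][0] + B[0][1] = 0 + 4 = 4, A[2][1] + B[1][1] = 1 + -1 = 0, A[2][2] + B[2][1] = 10 + -5 = 5) = 0 (attained at k = 1)
  C[2][2] = min over k of (A[2][0] + B[0][2] = 0 + 8 = 8, A[2][1] + B[1][2] = 1 + 8 = 9, A[2][2] + B[2][2] = 10 + 10 = 20) = 8 (attained at k = 0)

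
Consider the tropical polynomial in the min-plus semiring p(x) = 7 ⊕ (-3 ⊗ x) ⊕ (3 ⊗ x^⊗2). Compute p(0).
p(0) = -3

A tropical monomial a ⊗ x^⊗i evaluates to a + i · x. Evaluating each term at x = 0:
  Term 0 contributes 7 + 0 · 0 = 7
  Term 1 contributes -3 + 1 · 0 = -3
  Term 2 contributes 3 + 2 · 0 = 3
p(0) = ⊕ of these = min[7, -3, 3] = -3.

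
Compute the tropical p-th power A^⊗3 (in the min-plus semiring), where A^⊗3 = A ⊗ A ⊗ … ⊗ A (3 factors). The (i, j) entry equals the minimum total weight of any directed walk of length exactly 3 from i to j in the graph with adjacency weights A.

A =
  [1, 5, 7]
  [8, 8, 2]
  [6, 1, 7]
A^⊗3 =
  [3, 7, 8]
  [9, 10, 5]
  [8, 4, 10]

Each entry (A^⊗3)_ij equals the minimum over all length-3 walks i = v_0 → v_1 → … → v_3 = j of Σ_t A[v_t][v_{t+1}]. For example, for (i, j) = (0, 2) we minimise over 9 possible intermediate vertex sequences; the minimum is 8, attained along the walk 0 → 0 → 1 → 2.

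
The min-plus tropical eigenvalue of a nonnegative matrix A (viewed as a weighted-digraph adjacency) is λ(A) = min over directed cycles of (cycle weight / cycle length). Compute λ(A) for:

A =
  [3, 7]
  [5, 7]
λ(A) = 3

Enumerate directed cycles and compute their means (weight / length). Sample:
  cycle 0 → 0: weight = 3, length = 1, mean = 3/1 ≈ 3.000
  cycle 1 → 1: weight = 7, length = 1, mean = 7/1 ≈ 7.000
  cycle 0 → 1 → 0: weight = 12, length = 2, mean = 12/2 ≈ 6.000
  cycle 1 → 0 → 1: weight = 12, length = 2, mean = 12/2 ≈ 6.000
Minimum mean = 3.000, attained e.g. along the cycle 0 → 0 with weight 3 and length 1. So λ(A) = 3/1 = 3.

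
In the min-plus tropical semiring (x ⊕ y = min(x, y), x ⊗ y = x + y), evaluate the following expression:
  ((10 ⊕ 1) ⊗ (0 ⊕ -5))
((10 ⊕ 1) ⊗ (0 ⊕ -5)) = -4

Expand innermost to outermost. Recall ⊕ takes the minimum of its arguments and ⊗ takes their sum. Working out the expression ((10 ⊕ 1) ⊗ (0 ⊕ -5)) gives -4.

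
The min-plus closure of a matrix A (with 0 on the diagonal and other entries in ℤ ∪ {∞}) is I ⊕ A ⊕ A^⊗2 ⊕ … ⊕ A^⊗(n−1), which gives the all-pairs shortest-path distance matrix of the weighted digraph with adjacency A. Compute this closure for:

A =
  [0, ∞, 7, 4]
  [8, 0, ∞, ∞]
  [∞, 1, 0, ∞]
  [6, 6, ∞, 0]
Closure =
  [0, 8, 7, 4]
  [8, 0, 15, 12]
  [9, 1, 0, 13]
  [6, 6, 13, 0]

This is the Floyd-Warshall all-pairs shortest-path computation. For each intermediate vertex k = 0, 1, …, 3, update dist[i][j] ← min(dist[i][j], dist[i][k] + dist[k][j]). The final matrix gives, for each (i, j), the minimum total weight of any directed path from i to j (possibly empty when i = j).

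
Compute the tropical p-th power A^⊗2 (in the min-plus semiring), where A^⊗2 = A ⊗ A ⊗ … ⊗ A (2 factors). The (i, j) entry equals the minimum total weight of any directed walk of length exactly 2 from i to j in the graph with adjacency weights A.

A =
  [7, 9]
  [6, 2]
A^⊗2 =
  [14, 11]
  [8, 4]

Each entry (A^⊗2)_ij equals the minimum over all length-2 walks i = v_0 → v_1 → … → v_2 = j of Σ_t A[v_t][v_{t+1}]. For example, for (i, j) = (0, 1) we minimise over 2 possible intermediate vertex sequences; the minimum is 11, attained along the walk 0 → 1 → 1.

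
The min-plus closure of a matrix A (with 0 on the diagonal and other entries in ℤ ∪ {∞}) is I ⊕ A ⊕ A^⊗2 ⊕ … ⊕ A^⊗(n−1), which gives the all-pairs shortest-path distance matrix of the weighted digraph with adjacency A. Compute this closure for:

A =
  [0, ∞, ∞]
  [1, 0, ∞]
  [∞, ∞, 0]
Closure =
  [0, ∞, ∞]
  [1, 0, ∞]
  [∞, ∞, 0]

This is the Floyd-Warshall all-pairs shortest-path computation. For each intermediate vertex k = 0, 1, …, 2, update dist[i][j] ← min(dist[i][j], dist[i][k] + dist[k][j]). The final matrix gives, for each (i, j), the minimum total weight of any directed path from i to j (possibly empty when i = j).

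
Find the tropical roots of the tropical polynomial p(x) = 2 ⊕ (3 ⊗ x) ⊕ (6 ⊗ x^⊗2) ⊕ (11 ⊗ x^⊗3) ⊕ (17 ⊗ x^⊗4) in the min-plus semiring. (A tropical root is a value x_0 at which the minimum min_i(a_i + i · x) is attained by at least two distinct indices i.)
Roots: {-6, -5, -3, -1}

Each tropical root is a break point of the lower envelope of the lines y = a_i + i · x (there are 5 lines, with slopes 0, 1, ..., 4). Only the lines that attain the minimum somewhere contribute to roots; other lines are dominated. Here the surviving (envelope) indices are i = 4, i = 3, i = 2, i = 1, i = 0.
Intersections between consecutive envelope lines give the roots: for adjacent envelope indices i < j the intersection is x = (a_i − a_j) / (j − i). Reading off the sorted break points: {-6, -5, -3, -1}.
Verification: at each break x_0, at least two indices attain the minimum of min_i(a_i + i · x_0).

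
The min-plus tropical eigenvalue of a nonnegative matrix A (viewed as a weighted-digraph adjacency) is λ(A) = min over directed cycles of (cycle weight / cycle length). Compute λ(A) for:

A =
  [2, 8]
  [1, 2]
λ(A) = 2

Enumerate directed cycles and compute their means (weight / length). Sample:
  cycle 0 → 0: weight = 2, length = 1, mean = 2/1 ≈ 2.000
  cycle 1 → 1: weight = 2, length = 1, mean = 2/1 ≈ 2.000
  cycle 0 → 1 → 0: weight = 9, length = 2, mean = 9/2 ≈ 4.500
  cycle 1 → 0 → 1: weight = 9, length = 2, mean = 9/2 ≈ 4.500
Minimum mean = 2.000, attained e.g. along the cycle 0 → 0 with weight 2 and length 1. So λ(A) = 2/1 = 2.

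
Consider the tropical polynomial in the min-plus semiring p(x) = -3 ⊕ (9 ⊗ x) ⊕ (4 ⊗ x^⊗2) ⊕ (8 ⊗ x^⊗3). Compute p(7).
p(7) = -3

A tropical monomial a ⊗ x^⊗i evaluates to a + i · x. Evaluating each term at x = 7:
  Term 0 contributes -3 + 0 · 7 = -3
  Term 1 contributes 9 + 1 · 7 = 16
  Term 2 contributes 4 + 2 · 7 = 18
  Term 3 contributes 8 + 3 · 7 = 29
p(7) = ⊕ of these = min[-3, 16, 18, 29] = -3.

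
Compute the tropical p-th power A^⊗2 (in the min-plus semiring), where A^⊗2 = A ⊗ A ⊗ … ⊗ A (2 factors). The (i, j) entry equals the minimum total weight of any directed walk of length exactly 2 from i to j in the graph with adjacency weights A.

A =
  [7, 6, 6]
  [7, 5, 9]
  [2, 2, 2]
A^⊗2 =
  [8, 8, 8]
  [11, 10, 11]
  [4, 4, 4]

Each entry (A^⊗2)_ij equals the minimum over all length-2 walks i = v_0 → v_1 → … → v_2 = j of Σ_t A[v_t][v_{t+1}]. For example, for (i, j) = (0, 2) we minimise over 3 possible intermediate vertex sequences; the minimum is 8, attained along the walk 0 → 2 → 2.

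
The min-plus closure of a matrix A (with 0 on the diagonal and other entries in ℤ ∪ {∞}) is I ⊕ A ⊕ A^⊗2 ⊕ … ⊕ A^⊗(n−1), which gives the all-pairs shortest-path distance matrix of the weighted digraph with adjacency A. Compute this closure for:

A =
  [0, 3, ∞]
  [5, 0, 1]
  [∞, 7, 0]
Closure =
  [0, 3, 4]
  [5, 0, 1]
  [12, 7, 0]

This is the Floyd-Warshall all-pairs shortest-path computation. For each intermediate vertex k = 0, 1, …, 2, update dist[i][j] ← min(dist[i][j], dist[i][k] + dist[k][j]). The final matrix gives, for each (i, j), the minimum total weight of any directed path from i to j (possibly empty when i = j).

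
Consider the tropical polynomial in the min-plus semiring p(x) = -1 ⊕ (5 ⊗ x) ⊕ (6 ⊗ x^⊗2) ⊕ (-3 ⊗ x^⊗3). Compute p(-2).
p(-2) = -9

A tropical monomial a ⊗ x^⊗i evaluates to a + i · x. Evaluating each term at x = -2:
  Term 0 contributes -1 + 0 · -2 = -1
  Term 1 contributes 5 + 1 · -2 = 3
  Term 2 contributes 6 + 2 · -2 = 2
  Term 3 contributes -3 + 3 · -2 = -9
p(-2) = ⊕ of these = min[-1, 3, 2, -9] = -9.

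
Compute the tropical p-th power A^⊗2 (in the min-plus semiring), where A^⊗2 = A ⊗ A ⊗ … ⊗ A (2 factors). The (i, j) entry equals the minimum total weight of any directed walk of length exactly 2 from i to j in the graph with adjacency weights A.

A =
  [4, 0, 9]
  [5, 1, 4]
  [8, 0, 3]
A^⊗2 =
  [5, 1, 4]
  [6, 2, 5]
  [5, 1, 4]

Each entry (A^⊗2)_ij equals the minimum over all length-2 walks i = v_0 → v_1 → … → v_2 = j of Σ_t A[v_t][v_{t+1}]. For example, for (i, j) = (0, 2) we minimise over 3 possible intermediate vertex sequences; the minimum is 4, attained along the walk 0 → 1 → 2.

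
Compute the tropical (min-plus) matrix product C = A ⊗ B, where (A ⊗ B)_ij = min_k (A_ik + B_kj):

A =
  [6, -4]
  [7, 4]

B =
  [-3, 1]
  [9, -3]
A ⊗ B =
  [3, -7]
  [4, 1]

Apply the min-plus product entry-by-entry:
  C[0][0] = min over k of (A[0][0] + B[0][0] = 6 + -3 = 3, A[0][1] + B[1][0] = -4 + 9 = 5) = 3 (attained at k = 0)
  C[0][1] = min over k of (A[0][0] + B[0][1] = 6 + 1 = 7, A[0][1] + B[1][1] = -4 + -3 = -7) = -7 (attained at k = 1)
  C[1][0] = min over k of (A[1][0] + B[0][0] = 7 + -3 = 4, A[1][1] + B[1][0] = 4 + 9 = 13) = 4 (attained at k = 0)
  C[1][1] = min over k of (A[1][0] + B[0][1] = 7 + 1 = 8, A[1][1] + B[1][1] = 4 + -3 = 1) = 1 (attained at k = 1)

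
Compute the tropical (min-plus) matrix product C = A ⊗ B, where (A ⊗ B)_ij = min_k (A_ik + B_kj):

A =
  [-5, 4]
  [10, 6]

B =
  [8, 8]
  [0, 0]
A ⊗ B =
  [3, 3]
  [6, 6]

Apply the min-plus product entry-by-entry:
  C[0][0] = min over k of (A[0][0] + B[0][0] = -5 + 8 = 3, A[0][1] + B[1][0] = 4 + 0 = 4) = 3 (attained at k = 0)
  C[0][1] = min over k of (A[0][0] + B[0][1] = -5 + 8 = 3, A[0][1] + B[1][1] = 4 + 0 = 4) = 3 (attained at k = 0)
  C[1][0] = min over k of (A[1][0] + B[0][0] = 10 + 8 = 18, A[1][1] + B[1][0] = 6 + 0 = 6) = 6 (attained at k = 1)
  C[1][1] = min over k of (A[1][0] + B[0][1] = 10 + 8 = 18, A[1][1] + B[1][1] = 6 + 0 = 6) = 6 (attained at k = 1)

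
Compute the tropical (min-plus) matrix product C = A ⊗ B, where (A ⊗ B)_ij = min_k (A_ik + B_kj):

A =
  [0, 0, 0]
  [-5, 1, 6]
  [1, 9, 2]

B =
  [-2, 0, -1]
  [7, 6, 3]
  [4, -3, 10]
A ⊗ B =
  [-2, -3, -1]
  [-7, -5, -6]
  [-1, -1, 0]

Apply the min-plus product entry-by-entry:
  C[0][0] = min over k of (A[0][0] + B[0][0] = 0 + -2 = -2, A[0][1] + B[1][0] = 0 + 7 = 7, A[0][2] + B[2][0] = 0 + 4 = 4) = -2 (attained at k = 0)
  C[0][1] = min over k of (A[0][0] + B[0][1] = 0 + 0 = 0, A[0][1] + B[1][1] = 0 + 6 = 6, A[0][2] + B[2][1] = 0 + -3 = -3) = -3 (attained at k = 2)
  C[0][2] = min over k of (A[0][0] + B[0][2] = 0 + -1 = -1, A[0][1] + B[1][2] = 0 + 3 = 3, A[0][2] + B[2][2] = 0 + 10 = 10) = -1 (attained at k = 0)
  C[1][0] = min over k of (A[1][0] + B[0][0] = -5 + -2 = -7, A[1][1] + B[1][0] = 1 + 7 = 8, A[1][2] + B[2][0] = 6 + 4 = 10) = -7 (attained at k = 0)
  C[1][1] = min over k of (A[1][0] + B[0][1] = -5 + 0 = -5, A[1][1] + B[1][1] = 1 + 6 = 7, A[1][2] + B[2][1] = 6 + -3 = 3) = -5 (attained at k = 0)
  C[1][2] = min over k of (A[1][0] + B[0][2] = -5 + -1 = -6, A[1][1] + B[1][2] = 1 + 3 = 4, A[1][2] + B[2][2] = 6 + 10 = 16) = -6 (attained at k = 0)
  C[2][0] = min over k of (A[2][0] + B[0][0] = 1 + -2 = -1, A[2][1] + B[1][0] = 9 + 7 = 16, A[2][2] + B[2][0] = 2 + 4 = 6) = -1 (attained at k = 0)
  C[2][1] = min over k of (A[2][0] + B[0][1] = 1 + 0 = 1, A[2][1] + B[1][1] = 9 + 6 = 15, A[2][2] + B[2][1] = 2 + -3 = -1) = -1 (attained at k = 2)
  C[2][2] = min over k of (A[2][0] + B[0][2] = 1 + -1 = 0, A[2][1] + B[1][2] = 9 + 3 = 12, A[2][2] + B[2][2] = 2 + 10 = 12) = 0 (attained at k = 0)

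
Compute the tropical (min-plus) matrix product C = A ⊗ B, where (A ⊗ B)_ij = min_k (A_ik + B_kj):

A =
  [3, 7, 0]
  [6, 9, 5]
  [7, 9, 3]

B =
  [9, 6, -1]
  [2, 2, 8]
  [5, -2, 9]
A ⊗ B =
  [5, -2, 2]
  [10, 3, 5]
  [8, 1, 6]

Apply the min-plus product entry-by-entry:
  C[0][0] = min over k of (A[0][0] + B[0][0] = 3 + 9 = 12, A[0][1] + B[1][0] = 7 + 2 = 9, A[0][2] + B[2][0] = 0 + 5 = 5) = 5 (attained at k = 2)
  C[0][1] = min over k of (A[0][0] + B[0][1] = 3 + 6 = 9, A[0][1] + B[1][1] = 7 + 2 = 9, A[0][2] + B[2][1] = 0 + -2 = -2) = -2 (attained at k = 2)
  C[0][2] = min over k of (A[0][0] + B[0][2] = 3 + -1 = 2, A[0][1] + B[1][2] = 7 + 8 = 15, A[0][2] + B[2][2] = 0 + 9 = 9) = 2 (attained at k = 0)
  C[1][0] = min over k of (A[1][0] + B[0][0] = 6 + 9 = 15, A[1][1] + B[1][0] = 9 + 2 = 11, A[1][2] + B[2][0] = 5 + 5 = 10) = 10 (attained at k = 2)
  C[1][1] = min over k of (A[1][0] + B[0][1] = 6 + 6 = 12, A[1][1] + B[1][1] = 9 + 2 = 11, A[1][2] + B[2][1] = 5 + -2 = 3) = 3 (attained at k = 2)
  C[1][2] = min over k of (A[1][0] + B[0][2] = 6 + -1 = 5, A[1][1] + B[1][2] = 9 + 8 = 17, A[1][2] + B[2][2] = 5 + 9 = 14) = 5 (attained at k = 0)
  C[2][0] = min over k of (A[2][0] + B[0][0] = 7 + 9 = 16, A[2][1] + B[1][0] = 9 + 2 = 11, A[2][2] + B[2][0] = 3 + 5 = 8) = 8 (attained at k = 2)
  C[2][1] = min over k of (A[2][0] + B[0][1] = 7 + 6 = 13, A[2][1] + B[1][1] = 9 + 2 = 11, A[2][2] + B[2][1] = 3 + -2 = 1) = 1 (attained at k = 2)
  C[2][2] = min over k of (A[2][0] + B[0][2] = 7 + -1 = 6, A[2][1] + B[1][2] = 9 + 8 = 17, A[2][2] + B[2][2] = 3 + 9 = 12) = 6 (attained at k = 0)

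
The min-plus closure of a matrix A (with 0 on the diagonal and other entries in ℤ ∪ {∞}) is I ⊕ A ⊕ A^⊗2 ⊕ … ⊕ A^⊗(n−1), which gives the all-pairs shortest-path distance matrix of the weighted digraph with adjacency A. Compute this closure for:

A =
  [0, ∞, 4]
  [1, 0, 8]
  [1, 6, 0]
Closure =
  [0, 10, 4]
  [1, 0, 5]
  [1, 6, 0]

This is the Floyd-Warshall all-pairs shortest-path computation. For each intermediate vertex k = 0, 1, …, 2, update dist[i][j] ← min(dist[i][j], dist[i][k] + dist[k][j]). The final matrix gives, for each (i, j), the minimum total weight of any directed path from i to j (possibly empty when i = j).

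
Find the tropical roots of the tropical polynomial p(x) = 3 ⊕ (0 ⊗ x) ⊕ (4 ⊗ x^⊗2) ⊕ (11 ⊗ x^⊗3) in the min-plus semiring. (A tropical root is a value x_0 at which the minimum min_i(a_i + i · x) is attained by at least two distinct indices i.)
Roots: {-7, -4, 3}

Each tropical root is a break point of the lower envelope of the lines y = a_i + i · x (there are 4 lines, with slopes 0, 1, ..., 3). Only the lines that attain the minimum somewhere contribute to roots; other lines are dominated. Here the surviving (envelope) indices are i = 3, i = 2, i = 1, i = 0.
Intersections between consecutive envelope lines give the roots: for adjacent envelope indices i < j the intersection is x = (a_i − a_j) / (j − i). Reading off the sorted break points: {-7, -4, 3}.
Verification: at each break x_0, at least two indices attain the minimum of min_i(a_i + i · x_0).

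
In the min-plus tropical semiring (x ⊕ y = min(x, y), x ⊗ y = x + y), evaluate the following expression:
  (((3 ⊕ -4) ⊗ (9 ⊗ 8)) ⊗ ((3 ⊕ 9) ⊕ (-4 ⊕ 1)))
(((3 ⊕ -4) ⊗ (9 ⊗ 8)) ⊗ ((3 ⊕ 9) ⊕ (-4 ⊕ 1))) = 9

Expand innermost to outermost. Recall ⊕ takes the minimum of its arguments and ⊗ takes their sum. Working out the expression (((3 ⊕ -4) ⊗ (9 ⊗ 8)) ⊗ ((3 ⊕ 9) ⊕ (-4 ⊕ 1))) gives 9.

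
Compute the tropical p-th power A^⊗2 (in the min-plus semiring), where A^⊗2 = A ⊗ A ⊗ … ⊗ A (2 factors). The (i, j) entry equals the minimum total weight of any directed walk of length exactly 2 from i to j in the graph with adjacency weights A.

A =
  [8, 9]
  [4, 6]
A^⊗2 =
  [13, 15]
  [10, 12]

Each entry (A^⊗2)_ij equals the minimum over all length-2 walks i = v_0 → v_1 → … → v_2 = j of Σ_t A[v_t][v_{t+1}]. For example, for (i, j) = (0, 1) we minimise over 2 possible intermediate vertex sequences; the minimum is 15, attained along the walk 0 → 1 → 1.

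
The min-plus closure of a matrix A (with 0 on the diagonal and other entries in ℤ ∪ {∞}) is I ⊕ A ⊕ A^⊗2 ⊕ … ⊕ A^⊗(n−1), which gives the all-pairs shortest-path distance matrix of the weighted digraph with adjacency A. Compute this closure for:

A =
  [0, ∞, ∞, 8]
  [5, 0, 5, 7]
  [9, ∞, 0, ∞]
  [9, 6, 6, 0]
Closure =
  [0, 14, 14, 8]
  [5, 0, 5, 7]
  [9, 23, 0, 17]
  [9, 6, 6, 0]

This is the Floyd-Warshall all-pairs shortest-path computation. For each intermediate vertex k = 0, 1, …, 3, update dist[i][j] ← min(dist[i][j], dist[i][k] + dist[k][j]). The final matrix gives, for each (i, j), the minimum total weight of any directed path from i to j (possibly empty when i = j).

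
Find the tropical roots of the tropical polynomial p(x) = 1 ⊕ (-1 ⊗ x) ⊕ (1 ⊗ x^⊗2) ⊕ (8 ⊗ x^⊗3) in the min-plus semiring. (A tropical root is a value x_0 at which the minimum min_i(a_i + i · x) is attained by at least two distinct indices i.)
Roots: {-7, -2, 2}

Each tropical root is a break point of the lower envelope of the lines y = a_i + i · x (there are 4 lines, with slopes 0, 1, ..., 3). Only the lines that attain the minimum somewhere contribute to roots; other lines are dominated. Here the surviving (envelope) indices are i = 3, i = 2, i = 1, i = 0.
Intersections between consecutive envelope lines give the roots: for adjacent envelope indices i < j the intersection is x = (a_i − a_j) / (j − i). Reading off the sorted break points: {-7, -2, 2}.
Verification: at each break x_0, at least two indices attain the minimum of min_i(a_i + i · x_0).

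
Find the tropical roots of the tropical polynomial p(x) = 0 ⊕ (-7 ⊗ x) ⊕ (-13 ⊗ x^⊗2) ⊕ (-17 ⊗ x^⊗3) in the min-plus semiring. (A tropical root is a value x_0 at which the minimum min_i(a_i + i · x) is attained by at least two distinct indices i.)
Roots: {4, 6, 7}

Each tropical root is a break point of the lower envelope of the lines y = a_i + i · x (there are 4 lines, with slopes 0, 1, ..., 3). Only the lines that attain the minimum somewhere contribute to roots; other lines are dominated. Here the surviving (envelope) indices are i = 3, i = 2, i = 1, i = 0.
Intersections between consecutive envelope lines give the roots: for adjacent envelope indices i < j the intersection is x = (a_i − a_j) / (j − i). Reading off the sorted break points: {4, 6, 7}.
Verification: at each break x_0, at least two indices attain the minimum of min_i(a_i + i · x_0).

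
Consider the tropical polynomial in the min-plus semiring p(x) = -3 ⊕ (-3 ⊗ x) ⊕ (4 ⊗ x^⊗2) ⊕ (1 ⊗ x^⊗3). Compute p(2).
p(2) = -3

A tropical monomial a ⊗ x^⊗i evaluates to a + i · x. Evaluating each term at x = 2:
  Term 0 contributes -3 + 0 · 2 = -3
  Term 1 contributes -3 + 1 · 2 = -1
  Term 2 contributes 4 + 2 · 2 = 8
  Term 3 contributes 1 + 3 · 2 = 7
p(2) = ⊕ of these = min[-3, -1, 8, 7] = -3.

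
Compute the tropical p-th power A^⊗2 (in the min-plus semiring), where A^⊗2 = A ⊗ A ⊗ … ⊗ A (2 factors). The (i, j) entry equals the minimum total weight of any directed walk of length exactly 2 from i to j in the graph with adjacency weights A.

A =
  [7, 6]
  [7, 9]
A^⊗2 =
  [13, 13]
  [14, 13]

Each entry (A^⊗2)_ij equals the minimum over all length-2 walks i = v_0 → v_1 → … → v_2 = j of Σ_t A[v_t][v_{t+1}]. For example, for (i, j) = (0, 1) we minimise over 2 possible intermediate vertex sequences; the minimum is 13, attained along the walk 0 → 0 → 1.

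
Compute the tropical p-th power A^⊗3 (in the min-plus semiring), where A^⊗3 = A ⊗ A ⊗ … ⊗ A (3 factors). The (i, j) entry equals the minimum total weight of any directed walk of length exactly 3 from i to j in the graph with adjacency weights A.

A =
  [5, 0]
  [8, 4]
A^⊗3 =
  [12, 8]
  [16, 12]

Each entry (A^⊗3)_ij equals the minimum over all length-3 walks i = v_0 → v_1 → … → v_3 = j of Σ_t A[v_t][v_{t+1}]. For example, for (i, j) = (0, 1) we minimise over 4 possible intermediate vertex sequences; the minimum is 8, attained along the walk 0 → 1 → 0 → 1.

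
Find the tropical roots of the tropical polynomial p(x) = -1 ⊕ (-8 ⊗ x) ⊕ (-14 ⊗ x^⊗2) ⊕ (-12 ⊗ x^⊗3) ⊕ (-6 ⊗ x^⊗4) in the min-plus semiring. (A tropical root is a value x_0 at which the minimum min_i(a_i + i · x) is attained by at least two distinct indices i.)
Roots: {-6, -2, 6, 7}

Each tropical root is a break point of the lower envelope of the lines y = a_i + i · x (there are 5 lines, with slopes 0, 1, ..., 4). Only the lines that attain the minimum somewhere contribute to roots; other lines are dominated. Here the surviving (envelope) indices are i = 4, i = 3, i = 2, i = 1, i = 0.
Intersections between consecutive envelope lines give the roots: for adjacent envelope indices i < j the intersection is x = (a_i − a_j) / (j − i). Reading off the sorted break points: {-6, -2, 6, 7}.
Verification: at each break x_0, at least two indices attain the minimum of min_i(a_i + i · x_0).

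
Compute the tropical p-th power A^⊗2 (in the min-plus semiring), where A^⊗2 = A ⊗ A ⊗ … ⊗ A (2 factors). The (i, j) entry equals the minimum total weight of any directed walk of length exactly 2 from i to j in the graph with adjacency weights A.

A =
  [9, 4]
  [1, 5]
A^⊗2 =
  [5, 9]
  [6, 5]

Each entry (A^⊗2)_ij equals the minimum over all length-2 walks i = v_0 → v_1 → … → v_2 = j of Σ_t A[v_t][v_{t+1}]. For example, for (i, j) = (0, 1) we minimise over 2 possible intermediate vertex sequences; the minimum is 9, attained along the walk 0 → 1 → 1.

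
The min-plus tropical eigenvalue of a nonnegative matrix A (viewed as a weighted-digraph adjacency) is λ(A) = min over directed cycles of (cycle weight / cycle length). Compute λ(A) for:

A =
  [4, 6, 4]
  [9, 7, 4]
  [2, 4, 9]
λ(A) = 3

Enumerate directed cycles and compute their means (weight / length). Sample:
  cycle 0 → 0: weight = 4, length = 1, mean = 4/1 ≈ 4.000
  cycle 1 → 1: weight = 7, length = 1, mean = 7/1 ≈ 7.000
  cycle 2 → 2: weight = 9, length = 1, mean = 9/1 ≈ 9.000
  cycle 0 → 1 → 0: weight = 15, length = 2, mean = 15/2 ≈ 7.500
  cycle 0 → 2 → 0: weight = 6, length = 2, mean = 6/2 ≈ 3.000
  cycle 1 → 0 → 1: weight = 15, length = 2, mean = 15/2 ≈ 7.500
Minimum mean = 3.000, attained e.g. along the cycle 0 → 2 → 0 with weight 6 and length 2. So λ(A) = 6/2 = 3.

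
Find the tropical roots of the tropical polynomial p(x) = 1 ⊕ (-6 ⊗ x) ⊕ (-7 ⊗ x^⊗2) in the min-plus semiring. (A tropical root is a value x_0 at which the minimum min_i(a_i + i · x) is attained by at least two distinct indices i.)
Roots: {1, 7}

Each tropical root is a break point of the lower envelope of the lines y = a_i + i · x (there are 3 lines, with slopes 0, 1, ..., 2). Only the lines that attain the minimum somewhere contribute to roots; other lines are dominated. Here the surviving (envelope) indices are i = 2, i = 1, i = 0.
Intersections between consecutive envelope lines give the roots: for adjacent envelope indices i < j the intersection is x = (a_i − a_j) / (j − i). Reading off the sorted break points: {1, 7}.
Verification: at each break x_0, at least two indices attain the minimum of min_i(a_i + i · x_0).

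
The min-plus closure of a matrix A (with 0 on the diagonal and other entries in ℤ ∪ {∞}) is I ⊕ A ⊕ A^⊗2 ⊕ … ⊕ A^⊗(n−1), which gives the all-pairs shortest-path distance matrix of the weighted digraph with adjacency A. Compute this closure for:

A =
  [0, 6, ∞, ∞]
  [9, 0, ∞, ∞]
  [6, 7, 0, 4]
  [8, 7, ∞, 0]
Closure =
  [0, 6, ∞, ∞]
  [9, 0, ∞, ∞]
  [6, 7, 0, 4]
  [8, 7, ∞, 0]

This is the Floyd-Warshall all-pairs shortest-path computation. For each intermediate vertex k = 0, 1, …, 3, update dist[i][j] ← min(dist[i][j], dist[i][k] + dist[k][j]). The final matrix gives, for each (i, j), the minimum total weight of any directed path from i to j (possibly empty when i = j).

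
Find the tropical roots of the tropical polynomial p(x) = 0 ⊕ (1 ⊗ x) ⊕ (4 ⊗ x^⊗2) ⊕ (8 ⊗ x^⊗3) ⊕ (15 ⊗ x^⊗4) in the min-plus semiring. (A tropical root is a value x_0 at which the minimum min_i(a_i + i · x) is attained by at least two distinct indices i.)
Roots: {-7, -4, -3, -1}

Each tropical root is a break point of the lower envelope of the lines y = a_i + i · x (there are 5 lines, with slopes 0, 1, ..., 4). Only the lines that attain the minimum somewhere contribute to roots; other lines are dominated. Here the surviving (envelope) indices are i = 4, i = 3, i = 2, i = 1, i = 0.
Intersections between consecutive envelope lines give the roots: for adjacent envelope indices i < j the intersection is x = (a_i − a_j) / (j − i). Reading off the sorted break points: {-7, -4, -3, -1}.
Verification: at each break x_0, at least two indices attain the minimum of min_i(a_i + i · x_0).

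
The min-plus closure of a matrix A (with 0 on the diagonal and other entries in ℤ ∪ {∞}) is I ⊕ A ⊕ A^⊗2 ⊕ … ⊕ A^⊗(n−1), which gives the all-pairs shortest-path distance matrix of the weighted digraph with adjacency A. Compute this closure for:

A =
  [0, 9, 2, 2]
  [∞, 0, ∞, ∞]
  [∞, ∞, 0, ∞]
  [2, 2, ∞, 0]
Closure =
  [0, 4, 2, 2]
  [∞, 0, ∞, ∞]
  [∞, ∞, 0, ∞]
  [2, 2, 4, 0]

This is the Floyd-Warshall all-pairs shortest-path computation. For each intermediate vertex k = 0, 1, …, 3, update dist[i][j] ← min(dist[i][j], dist[i][k] + dist[k][j]). The final matrix gives, for each (i, j), the minimum total weight of any directed path from i to j (possibly empty when i = j).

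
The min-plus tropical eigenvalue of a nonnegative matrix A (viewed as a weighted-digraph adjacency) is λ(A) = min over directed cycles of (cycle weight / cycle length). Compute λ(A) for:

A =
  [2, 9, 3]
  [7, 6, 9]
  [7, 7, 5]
λ(A) = 2

Enumerate directed cycles and compute their means (weight / length). Sample:
  cycle 0 → 0: weight = 2, length = 1, mean = 2/1 ≈ 2.000
  cycle 1 → 1: weight = 6, length = 1, mean = 6/1 ≈ 6.000
  cycle 2 → 2: weight = 5, length = 1, mean = 5/1 ≈ 5.000
  cycle 0 → 1 → 0: weight = 16, length = 2, mean = 16/2 ≈ 8.000
  cycle 0 → 2 → 0: weight = 10, length = 2, mean = 10/2 ≈ 5.000
  cycle 1 → 0 → 1: weight = 16, length = 2, mean = 16/2 ≈ 8.000
Minimum mean = 2.000, attained e.g. along the cycle 0 → 0 with weight 2 and length 1. So λ(A) = 2/1 = 2.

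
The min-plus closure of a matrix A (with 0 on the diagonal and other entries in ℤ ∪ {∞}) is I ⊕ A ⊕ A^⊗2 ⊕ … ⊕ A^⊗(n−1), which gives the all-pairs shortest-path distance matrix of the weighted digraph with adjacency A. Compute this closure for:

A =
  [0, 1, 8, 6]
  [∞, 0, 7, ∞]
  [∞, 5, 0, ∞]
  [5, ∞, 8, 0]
Closure =
  [0, 1, 8, 6]
  [∞, 0, 7, ∞]
  [∞, 5, 0, ∞]
  [5, 6, 8, 0]

This is the Floyd-Warshall all-pairs shortest-path computation. For each intermediate vertex k = 0, 1, …, 3, update dist[i][j] ← min(dist[i][j], dist[i][k] + dist[k][j]). The final matrix gives, for each (i, j), the minimum total weight of any directed path from i to j (possibly empty when i = j).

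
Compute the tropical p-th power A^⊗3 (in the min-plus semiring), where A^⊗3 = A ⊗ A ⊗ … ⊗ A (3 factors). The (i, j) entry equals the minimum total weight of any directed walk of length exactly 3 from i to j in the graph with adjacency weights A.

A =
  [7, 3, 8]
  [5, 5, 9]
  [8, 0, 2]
A^⊗3 =
  [13, 10, 12]
  [13, 11, 13]
  [7, 4, 6]

Each entry (A^⊗3)_ij equals the minimum over all length-3 walks i = v_0 → v_1 → … → v_3 = j of Σ_t A[v_t][v_{t+1}]. For example, for (i, j) = (0, 2) we minimise over 9 possible intermediate vertex sequences; the minimum is 12, attained along the walk 0 → 2 → 2 → 2.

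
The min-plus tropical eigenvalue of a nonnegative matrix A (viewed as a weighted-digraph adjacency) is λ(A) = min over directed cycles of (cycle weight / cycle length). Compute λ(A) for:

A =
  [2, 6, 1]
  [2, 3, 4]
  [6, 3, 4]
λ(A) = 2

Enumerate directed cycles and compute their means (weight / length). Sample:
  cycle 0 → 0: weight = 2, length = 1, mean = 2/1 ≈ 2.000
  cycle 1 → 1: weight = 3, length = 1, mean = 3/1 ≈ 3.000
  cycle 2 → 2: weight = 4, length = 1, mean = 4/1 ≈ 4.000
  cycle 0 → 1 → 0: weight = 8, length = 2, mean = 8/2 ≈ 4.000
  cycle 0 → 2 → 0: weight = 7, length = 2, mean = 7/2 ≈ 3.500
  cycle 1 → 0 → 1: weight = 8, length = 2, mean = 8/2 ≈ 4.000
Minimum mean = 2.000, attained e.g. along the cycle 0 → 0 with weight 2 and length 1. So λ(A) = 2/1 = 2.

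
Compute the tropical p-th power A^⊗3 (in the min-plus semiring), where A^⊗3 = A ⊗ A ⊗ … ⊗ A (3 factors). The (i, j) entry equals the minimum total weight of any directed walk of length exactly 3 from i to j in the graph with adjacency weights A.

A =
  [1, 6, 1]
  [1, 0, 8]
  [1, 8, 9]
A^⊗3 =
  [3, 6, 3]
  [1, 0, 2]
  [3, 7, 3]

Each entry (A^⊗3)_ij equals the minimum over all length-3 walks i = v_0 → v_1 → … → v_3 = j of Σ_t A[v_t][v_{t+1}]. For example, for (i, j) = (0, 2) we minimise over 9 possible intermediate vertex sequences; the minimum is 3, attained along the walk 0 → 0 → 0 → 2.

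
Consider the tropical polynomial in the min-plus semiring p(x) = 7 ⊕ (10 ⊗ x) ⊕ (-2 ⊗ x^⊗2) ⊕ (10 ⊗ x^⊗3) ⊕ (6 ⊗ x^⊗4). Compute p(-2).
p(-2) = -6

A tropical monomial a ⊗ x^⊗i evaluates to a + i · x. Evaluating each term at x = -2:
  Term 0 contributes 7 + 0 · -2 = 7
  Term 1 contributes 10 + 1 · -2 = 8
  Term 2 contributes -2 + 2 · -2 = -6
  Term 3 contributes 10 + 3 · -2 = 4
  Term 4 contributes 6 + 4 · -2 = -2
p(-2) = ⊕ of these = min[7, 8, -6, 4, -2] = -6.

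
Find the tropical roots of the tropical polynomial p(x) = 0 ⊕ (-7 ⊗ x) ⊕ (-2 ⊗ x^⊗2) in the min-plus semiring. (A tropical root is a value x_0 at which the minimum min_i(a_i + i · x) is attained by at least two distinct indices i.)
Roots: {-5, 7}

Each tropical root is a break point of the lower envelope of the lines y = a_i + i · x (there are 3 lines, with slopes 0, 1, ..., 2). Only the lines that attain the minimum somewhere contribute to roots; other lines are dominated. Here the surviving (envelope) indices are i = 2, i = 1, i = 0.
Intersections between consecutive envelope lines give the roots: for adjacent envelope indices i < j the intersection is x = (a_i − a_j) / (j − i). Reading off the sorted break points: {-5, 7}.
Verification: at each break x_0, at least two indices attain the minimum of min_i(a_i + i · x_0).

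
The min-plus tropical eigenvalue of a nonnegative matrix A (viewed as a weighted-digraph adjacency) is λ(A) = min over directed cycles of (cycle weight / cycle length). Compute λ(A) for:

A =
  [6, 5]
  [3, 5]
λ(A) = 4

Enumerate directed cycles and compute their means (weight / length). Sample:
  cycle 0 → 0: weight = 6, length = 1, mean = 6/1 ≈ 6.000
  cycle 1 → 1: weight = 5, length = 1, mean = 5/1 ≈ 5.000
  cycle 0 → 1 → 0: weight = 8, length = 2, mean = 8/2 ≈ 4.000
  cycle 1 → 0 → 1: weight = 8, length = 2, mean = 8/2 ≈ 4.000
Minimum mean = 4.000, attained e.g. along the cycle 0 → 1 → 0 with weight 8 and length 2. So λ(A) = 8/2 = 4.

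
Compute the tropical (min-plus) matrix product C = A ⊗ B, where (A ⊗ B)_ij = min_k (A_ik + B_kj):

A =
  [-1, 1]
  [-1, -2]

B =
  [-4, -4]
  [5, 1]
A ⊗ B =
  [-5, -5]
  [-5, -5]

Apply the min-plus product entry-by-entry:
  C[0][0] = min over k of (A[0][0] + B[0][0] = -1 + -4 = -5, A[0][1] + B[1][0] = 1 + 5 = 6) = -5 (attained at k = 0)
  C[0][1] = min over k of (A[0][0] + B[0][1] = -1 + -4 = -5, A[0][1] + B[1][1] = 1 + 1 = 2) = -5 (attained at k = 0)
  C[1][0] = min over k of (A[1][0] + B[0][0] = -1 + -4 = -5, A[1][1] + B[1][0] = -2 + 5 = 3) = -5 (attained at k = 0)
  C[1][1] = min over k of (A[1][0] + B[0][1] = -1 + -4 = -5, A[1][1] + B[1][1] = -2 + 1 = -1) = -5 (attained at k = 0)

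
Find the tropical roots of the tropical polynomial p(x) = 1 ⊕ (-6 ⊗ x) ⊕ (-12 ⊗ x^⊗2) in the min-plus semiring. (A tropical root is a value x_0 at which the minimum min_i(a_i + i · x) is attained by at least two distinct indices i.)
Roots: {6, 7}

Each tropical root is a break point of the lower envelope of the lines y = a_i + i · x (there are 3 lines, with slopes 0, 1, ..., 2). Only the lines that attain the minimum somewhere contribute to roots; other lines are dominated. Here the surviving (envelope) indices are i = 2, i = 1, i = 0.
Intersections between consecutive envelope lines give the roots: for adjacent envelope indices i < j the intersection is x = (a_i − a_j) / (j − i). Reading off the sorted break points: {6, 7}.
Verification: at each break x_0, at least two indices attain the minimum of min_i(a_i + i · x_0).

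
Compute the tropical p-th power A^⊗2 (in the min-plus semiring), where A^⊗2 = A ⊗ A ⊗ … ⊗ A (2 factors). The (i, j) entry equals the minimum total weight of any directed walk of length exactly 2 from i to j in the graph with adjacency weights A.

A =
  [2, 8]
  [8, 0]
A^⊗2 =
  [4, 8]
  [8, 0]

Each entry (A^⊗2)_ij equals the minimum over all length-2 walks i = v_0 → v_1 → … → v_2 = j of Σ_t A[v_t][v_{t+1}]. For example, for (i, j) = (0, 1) we minimise over 2 possible intermediate vertex sequences; the minimum is 8, attained along the walk 0 → 1 → 1.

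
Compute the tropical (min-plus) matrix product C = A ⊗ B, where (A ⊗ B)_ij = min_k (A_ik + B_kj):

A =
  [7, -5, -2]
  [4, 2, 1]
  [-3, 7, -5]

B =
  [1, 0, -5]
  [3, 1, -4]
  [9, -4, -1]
A ⊗ B =
  [-2, -6, -9]
  [5, -3, -2]
  [-2, -9, -8]

Apply the min-plus product entry-by-entry:
  C[0][0] = min over k of (A[0][0] + B[0][0] = 7 + 1 = 8, A[0][1] + B[1][0] = -5 + 3 = -2, A[0][2] + B[2][0] = -2 + 9 = 7) = -2 (attained at k = 1)
  C[0][1] = min over k of (A[0][0] + B[0][1] = 7 + 0 = 7, A[0][1] + B[1][1] = -5 + 1 = -4, A[0][2] + B[2][1] = -2 + -4 = -6) = -6 (attained at k = 2)
  C[0][2] = min over k of (A[0][0] + B[0][2] = 7 + -5 = 2, A[0][1] + B[1][2] = -5 + -4 = -9, A[0][2] + B[2][2] = -2 + -1 = -3) = -9 (attained at k = 1)
  C[1][0] = min over k of (A[1][0] + B[0][0] = 4 + 1 = 5, A[1][1] + B[1][0] = 2 + 3 = 5, A[1][2] + B[2][0] = 1 + 9 = 10) = 5 (attained at k = 0)
  C[1][1] = min over k of (A[1][0] + B[0][1] = 4 + 0 = 4, A[1][1] + B[1][1] = 2 + 1 = 3, A[1][2] + B[2][1] = 1 + -4 = -3) = -3 (attained at k = 2)
  C[1][2] = min over k of (A[1][0] + B[0][2] = 4 + -5 = -1, A[1][1] + B[1][2] = 2 + -4 = -2, A[1][2] + B[2][2] = 1 + -1 = 0) = -2 (attained at k = 1)
  C[2][0] = min over k of (A[2][0] + B[0][0] = -3 + 1 = -2, A[2][1] + B[1][0] = 7 + 3 = 10, A[2][2] + B[2][0] = -5 + 9 = 4) = -2 (attained at k = 0)
  C[2][1] = min over k of (A[2][0] + B[0][1] = -3 + 0 = -3, A[2][1] + B[1][1] = 7 + 1 = 8, A[2][2] + B[2][1] = -5 + -4 = -9) = -9 (attained at k = 2)
  C[2][2] = min over k of (A[2][0] + B[0][2] = -3 + -5 = -8, A[2][1] + B[1][2] = 7 + -4 = 3, A[2][2] + B[2][2] = -5 + -1 = -6) = -8 (attained at k = 0)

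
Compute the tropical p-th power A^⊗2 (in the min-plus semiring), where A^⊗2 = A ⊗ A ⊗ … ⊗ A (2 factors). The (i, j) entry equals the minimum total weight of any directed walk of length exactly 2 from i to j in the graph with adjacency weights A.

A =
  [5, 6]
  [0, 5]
A^⊗2 =
  [6, 11]
  [5, 6]

Each entry (A^⊗2)_ij equals the minimum over all length-2 walks i = v_0 → v_1 → … → v_2 = j of Σ_t A[v_t][v_{t+1}]. For example, for (i, j) = (0, 1) we minimise over 2 possible intermediate vertex sequences; the minimum is 11, attained along the walk 0 → 0 → 1.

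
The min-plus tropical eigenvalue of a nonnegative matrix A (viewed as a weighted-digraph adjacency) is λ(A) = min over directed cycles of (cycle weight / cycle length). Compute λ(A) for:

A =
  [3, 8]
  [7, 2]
λ(A) = 2

Enumerate directed cycles and compute their means (weight / length). Sample:
  cycle 0 → 0: weight = 3, length = 1, mean = 3/1 ≈ 3.000
  cycle 1 → 1: weight = 2, length = 1, mean = 2/1 ≈ 2.000
  cycle 0 → 1 → 0: weight = 15, length = 2, mean = 15/2 ≈ 7.500
  cycle 1 → 0 → 1: weight = 15, length = 2, mean = 15/2 ≈ 7.500
Minimum mean = 2.000, attained e.g. along the cycle 1 → 1 with weight 2 and length 1. So λ(A) = 2/1 = 2.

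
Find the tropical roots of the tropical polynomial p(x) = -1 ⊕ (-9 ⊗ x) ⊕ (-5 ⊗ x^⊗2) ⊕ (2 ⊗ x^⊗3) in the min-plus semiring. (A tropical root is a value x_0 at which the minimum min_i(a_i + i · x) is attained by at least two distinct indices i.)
Roots: {-7, -4, 8}

Each tropical root is a break point of the lower envelope of the lines y = a_i + i · x (there are 4 lines, with slopes 0, 1, ..., 3). Only the lines that attain the minimum somewhere contribute to roots; other lines are dominated. Here the surviving (envelope) indices are i = 3, i = 2, i = 1, i = 0.
Intersections between consecutive envelope lines give the roots: for adjacent envelope indices i < j the intersection is x = (a_i − a_j) / (j − i). Reading off the sorted break points: {-7, -4, 8}.
Verification: at each break x_0, at least two indices attain the minimum of min_i(a_i + i · x_0).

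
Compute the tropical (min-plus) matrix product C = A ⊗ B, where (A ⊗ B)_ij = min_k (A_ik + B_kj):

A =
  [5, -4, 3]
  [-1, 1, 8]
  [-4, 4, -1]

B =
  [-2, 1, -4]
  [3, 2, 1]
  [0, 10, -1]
A ⊗ B =
  [-1, -2, -3]
  [-3, 0, -5]
  [-6, -3, -8]

Apply the min-plus product entry-by-entry:
  C[0][0] = min over k of (A[0][0] + B[0][0] = 5 + -2 = 3, A[0][1] + B[1][0] = -4 + 3 = -1, A[0][2] + B[2][0] = 3 + 0 = 3) = -1 (attained at k = 1)
  C[0][1] = min over k of (A[0][0] + B[0][1] = 5 + 1 = 6, A[0][1] + B[1][1] = -4 + 2 = -2, A[0][2] + B[2][1] = 3 + 10 = 13) = -2 (attained at k = 1)
  C[0][2] = min over k of (A[0][0] + B[0][2] = 5 + -4 = 1, A[0][1] + B[1][2] = -4 + 1 = -3, A[0][2] + B[2][2] = 3 + -1 = 2) = -3 (attained at k = 1)
  C[1][0] = min over k of (A[1][0] + B[0][0] = -1 + -2 = -3, A[1][1] + B[1][0] = 1 + 3 = 4, A[1][2] + B[2][0] = 8 + 0 = 8) = -3 (attained at k = 0)
  C[1][1] = min over k of (A[1][0] + B[0][1] = -1 + 1 = 0, A[1][1] + B[1][1] = 1 + 2 = 3, A[1][2] + B[2][1] = 8 + 10 = 18) = 0 (attained at k = 0)
  C[1][2] = min over k of (A[1][0] + B[0][2] = -1 + -4 = -5, A[1][1] + B[1][2] = 1 + 1 = 2, A[1][2] + B[2][2] = 8 + -1 = 7) = -5 (attained at k = 0)
  C[2][0] = min over k of (A[2][0] + B[0][0] = -4 + -2 = -6, A[2][1] + B[1][0] = 4 + 3 = 7, A[2][2] + B[2][0] = -1 + 0 = -1) = -6 (attained at k = 0)
  C[2][1] = min over k of (A[2][0] + B[0][1] = -4 + 1 = -3, A[2][1] + B[1][1] = 4 + 2 = 6, A[2][2] + B[2][1] = -1 + 10 = 9) = -3 (attained at k = 0)
  C[2][2] = min over k of (A[2][0] + B[0][2] = -4 + -4 = -8, A[2][1] + B[1][2] = 4 + 1 = 5, A[2][2] + B[2][2] = -1 + -1 = -2) = -8 (attained at k = 0)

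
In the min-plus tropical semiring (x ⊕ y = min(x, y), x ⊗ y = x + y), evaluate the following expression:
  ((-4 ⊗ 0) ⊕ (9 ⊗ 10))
((-4 ⊗ 0) ⊕ (9 ⊗ 10)) = -4

Expand innermost to outermost. Recall ⊕ takes the minimum of its arguments and ⊗ takes their sum. Working out the expression ((-4 ⊗ 0) ⊕ (9 ⊗ 10)) gives -4.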